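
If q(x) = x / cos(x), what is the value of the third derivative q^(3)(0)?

Divide the numerator series by the denominator series (power-series long division).
From the series, [x^3] q = 1/2; multiply by 3! = 6 to get 3.

3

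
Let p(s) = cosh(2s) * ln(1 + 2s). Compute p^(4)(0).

Multiply the two series term by term and collect like powers.
The coefficient of s^4 in the expansion is -8, so p^(4)(0) = 4! * (-8) = -192.

-192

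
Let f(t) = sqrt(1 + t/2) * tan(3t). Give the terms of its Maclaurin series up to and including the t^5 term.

Take the Cauchy product of the two expansions.
f(0) = 0
f′(0) = 3
f′′(0) = 3/2
f′′′(0) = 855/16
f^(4)(0) = 873/16
f^(5)(0) = 986463/256
The Taylor polynomial is Σ f^(k)(0)/k! · t^k.

328821*t^5/10240 + 291*t^4/128 + 285*t^3/32 + 3*t^2/4 + 3*t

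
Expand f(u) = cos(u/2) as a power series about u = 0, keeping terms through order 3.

Use the known series and substitute for the argument.
[u^0] = 1;  [u^1] = 0;  [u^2] = -1/8;  [u^3] = 0.

1 - u^2/8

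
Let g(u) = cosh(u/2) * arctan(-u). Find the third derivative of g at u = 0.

Expand each factor separately, then convolve coefficients.
The coefficient of u^3 in the expansion is 5/24, so g′′′(0) = 3! * (5/24) = 5/4.

5/4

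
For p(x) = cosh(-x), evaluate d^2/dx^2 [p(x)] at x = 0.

The coefficient of x^2 in the expansion is 1/2, so p′′(0) = 2! * (1/2) = 1.

1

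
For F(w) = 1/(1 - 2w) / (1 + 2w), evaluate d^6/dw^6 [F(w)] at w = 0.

46080

Take the Cauchy product of the two expansions.
From the series, [w^6] F = 64; multiply by 6! = 720 to get 46080.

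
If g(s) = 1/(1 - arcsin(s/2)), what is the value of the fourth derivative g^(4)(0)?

2

Plug the Maclaurin series of the inner function into that of the outer and collect terms.
The coefficient of s^4 in the expansion is 1/12, so g^(4)(0) = 4! * (1/12) = 2.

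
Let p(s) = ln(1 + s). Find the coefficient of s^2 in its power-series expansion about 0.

Use the known series and substitute for the argument.
p(0) = 0
p′(0) = 1
p′′(0) = -1

-1/2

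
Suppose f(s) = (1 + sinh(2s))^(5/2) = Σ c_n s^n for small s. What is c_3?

35/6

Plug the Maclaurin series of the inner function into that of the outer and collect terms.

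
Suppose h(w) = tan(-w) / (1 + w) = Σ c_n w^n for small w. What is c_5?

Multiply the two series term by term and collect like powers.
h(0) = 0
h′(0) = -1
h′′(0) = 2
h′′′(0) = -8
h^(4)(0) = 32
h^(5)(0) = -176

-22/15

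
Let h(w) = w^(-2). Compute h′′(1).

6

The coefficient of (w - 1)^2 in the expansion is 3, so h′′(1) = 2! * (3) = 6.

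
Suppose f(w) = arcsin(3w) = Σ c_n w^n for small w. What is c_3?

f(0) = 0
f′(0) = 3
f′′(0) = 0
f′′′(0) = 27

9/2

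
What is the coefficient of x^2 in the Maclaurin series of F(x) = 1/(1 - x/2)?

Use the known series and substitute for the argument.
[x^0] = 1;  [x^1] = 1/2;  [x^2] = 1/4.

1/4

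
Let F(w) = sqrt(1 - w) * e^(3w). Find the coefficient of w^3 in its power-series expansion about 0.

Write out both Maclaurin series and multiply, keeping only the needed powers.
F(0) = 1
F′(0) = 5/2
F′′(0) = 23/4
F′′′(0) = 87/8
So c_3 = F′′′(0)/3! = 29/16.

29/16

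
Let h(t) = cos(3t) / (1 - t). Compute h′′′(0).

-21

Expand each factor separately, then convolve coefficients.
The coefficient of t^3 in the expansion is -7/2, so h′′′(0) = 3! * (-7/2) = -21.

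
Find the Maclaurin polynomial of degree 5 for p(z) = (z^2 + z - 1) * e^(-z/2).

Multiply each power in the prefactor through the base expansion.
p(0) = -1
p′(0) = 3/2
p′′(0) = 3/4
p′′′(0) = -17/8
p^(4)(0) = 39/16
p^(5)(0) = -69/32

-23*z^5/1280 + 13*z^4/128 - 17*z^3/48 + 3*z^2/8 + 3*z/2 - 1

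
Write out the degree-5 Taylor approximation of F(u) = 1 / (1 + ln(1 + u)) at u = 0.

Expand as Σ (-1)^k u^k with u equal to the inner function's series.

-347*u^5/60 + 11*u^4/3 - 7*u^3/3 + 3*u^2/2 - u + 1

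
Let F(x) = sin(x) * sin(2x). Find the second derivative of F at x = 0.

4

Expand each factor separately, then convolve coefficients.
The coefficient of x^2 in the expansion is 2, so F′′(0) = 2! * (2) = 4.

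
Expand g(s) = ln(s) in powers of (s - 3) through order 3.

(s - 3)^3/81 - (s - 3)^2/18 + (s - 3)/3 + ln(3)

g(3) = ln(3)
g′(3) = 1/3
g′′(3) = -1/9
g′′′(3) = 2/27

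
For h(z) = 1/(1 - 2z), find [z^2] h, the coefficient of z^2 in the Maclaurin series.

4

[z^0] = 1;  [z^1] = 2;  [z^2] = 4.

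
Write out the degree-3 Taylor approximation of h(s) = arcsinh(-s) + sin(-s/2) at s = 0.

3*s^3/16 - 3*s/2

Combine the two series term by term.
h(0) = 0
h′(0) = -3/2
h′′(0) = 0
h′′′(0) = 9/8
Then c_k = h^(k)(0)/k! gives each Taylor coefficient.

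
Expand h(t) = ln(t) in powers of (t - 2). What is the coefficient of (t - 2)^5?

1/160

h(2) = ln(2)
h′(2) = 1/2
h′′(2) = -1/4
h′′′(2) = 1/4
h^(4)(2) = -3/8
h^(5)(2) = 3/4
The Taylor polynomial is Σ h^(k)(2)/k! · (t - 2)^k.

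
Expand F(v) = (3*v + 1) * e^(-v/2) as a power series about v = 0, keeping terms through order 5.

29*v^5/3840 - 23*v^4/384 + 17*v^3/48 - 11*v^2/8 + 5*v/2 + 1

Distribute the polynomial across the series and collect like powers.
[v^0] = 1;  [v^1] = 5/2;  [v^2] = -11/8;  [v^3] = 17/48;  [v^4] = -23/384;  [v^5] = 29/3840.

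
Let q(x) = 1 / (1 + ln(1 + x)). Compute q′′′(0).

-14

Expand as Σ (-1)^k u^k with u equal to the inner function's series.
From the series, [x^3] q = -7/3; multiply by 3! = 6 to get -14.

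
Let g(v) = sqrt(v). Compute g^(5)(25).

From the series, [(v - 25)^5] g = 7/500000000; multiply by 5! = 120 to get 21/12500000.

21/12500000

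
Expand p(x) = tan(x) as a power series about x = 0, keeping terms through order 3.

p(0) = 0
p′(0) = 1
p′′(0) = 0
p′′′(0) = 2
The Taylor polynomial is Σ p^(k)(0)/k! · x^k.

x^3/3 + x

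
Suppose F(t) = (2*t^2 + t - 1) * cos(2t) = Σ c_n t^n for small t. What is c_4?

-14/3

Multiply each power in the prefactor through the base expansion.
F(0) = -1
F′(0) = 1
F′′(0) = 8
F′′′(0) = -12
F^(4)(0) = -112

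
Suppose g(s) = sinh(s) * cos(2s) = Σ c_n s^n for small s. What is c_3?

Expand each factor separately, then convolve coefficients.
[s^0] = 0;  [s^1] = 1;  [s^2] = 0;  [s^3] = -11/6.

-11/6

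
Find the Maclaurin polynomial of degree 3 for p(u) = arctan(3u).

-9*u^3 + 3*u

Apply the Taylor formula c_k = f^(k)(a)/k!.
p(0) = 0
p′(0) = 3
p′′(0) = 0
p′′′(0) = -54
Then c_k = p^(k)(0)/k! gives each Taylor coefficient.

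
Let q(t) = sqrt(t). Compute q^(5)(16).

Compute the successive derivatives at the expansion point and divide by k!.
The coefficient of (t - 16)^5 in the expansion is 7/67108864, so q^(5)(16) = 5! * (7/67108864) = 105/8388608.

105/8388608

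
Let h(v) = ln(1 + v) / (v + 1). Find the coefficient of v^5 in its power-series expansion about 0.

Expand 1/(denominator) as a geometric series and multiply by the numerator's series.
h(0) = 0
h′(0) = 1
h′′(0) = -3
h′′′(0) = 11
h^(4)(0) = -50
h^(5)(0) = 274
So c_5 = h^(5)(0)/5! = 137/60.

137/60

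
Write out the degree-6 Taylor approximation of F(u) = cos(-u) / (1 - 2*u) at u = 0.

40439*u^6/720 + 337*u^5/12 + 337*u^4/24 + 7*u^3 + 7*u^2/2 + 2*u + 1

Use 1/(1 - r) = Σ r^k on the denominator, then take the Cauchy product.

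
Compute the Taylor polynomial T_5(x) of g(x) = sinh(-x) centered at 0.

-x^5/120 - x^3/6 - x

[x^0] = 0;  [x^1] = -1;  [x^2] = 0;  [x^3] = -1/6;  [x^4] = 0;  [x^5] = -1/120.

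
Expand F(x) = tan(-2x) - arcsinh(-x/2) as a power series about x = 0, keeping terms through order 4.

Combine the two series term by term.
[x^0] = 0;  [x^1] = -3/2;  [x^2] = 0;  [x^3] = -43/16;  [x^4] = 0.

-43*x^3/16 - 3*x/2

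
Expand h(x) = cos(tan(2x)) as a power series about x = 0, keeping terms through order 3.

Plug the Maclaurin series of the inner function into that of the outer and collect terms.
h(0) = 1
h′(0) = 0
h′′(0) = -4
h′′′(0) = 0
The Taylor polynomial is Σ h^(k)(0)/k! · x^k.

1 - 2*x^2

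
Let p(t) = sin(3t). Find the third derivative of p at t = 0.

-27

The coefficient of t^3 in the expansion is -9/2, so p′′′(0) = 3! * (-9/2) = -27.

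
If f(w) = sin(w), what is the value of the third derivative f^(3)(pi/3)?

Apply the Taylor formula c_k = f^(k)(a)/k!.
The coefficient of (w - pi/3)^3 in the expansion is -1/12, so f′′′(pi/3) = 3! * (-1/12) = -1/2.

-1/2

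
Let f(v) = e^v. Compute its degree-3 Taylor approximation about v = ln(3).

[(v - ln(3))^0] = 3;  [(v - ln(3))^1] = 3;  [(v - ln(3))^2] = 3/2;  [(v - ln(3))^3] = 1/2.

(v - ln(3))^3/2 + 3*(v - ln(3))^2/2 + 3*(v - ln(3)) + 3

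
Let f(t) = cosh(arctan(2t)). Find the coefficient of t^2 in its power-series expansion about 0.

Compose series: expand the inner function first, then feed it into the outer expansion.
f(0) = 1
f′(0) = 0
f′′(0) = 4

2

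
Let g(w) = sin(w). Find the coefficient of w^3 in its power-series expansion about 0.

[w^0] = 0;  [w^1] = 1;  [w^2] = 0;  [w^3] = -1/6.

-1/6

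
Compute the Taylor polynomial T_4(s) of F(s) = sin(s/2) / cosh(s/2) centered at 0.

-s^3/12 + s/2

Divide the numerator series by the denominator series (power-series long division).
F(0) = 0
F′(0) = 1/2
F′′(0) = 0
F′′′(0) = -1/2
F^(4)(0) = 0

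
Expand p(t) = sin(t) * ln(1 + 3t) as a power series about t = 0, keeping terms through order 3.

-9*t^3/2 + 3*t^2

Take the Cauchy product of the two expansions.
p(0) = 0
p′(0) = 0
p′′(0) = 6
p′′′(0) = -27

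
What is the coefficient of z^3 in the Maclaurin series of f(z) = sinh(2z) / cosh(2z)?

-8/3

Invert the denominator's series and multiply.
f(0) = 0
f′(0) = 2
f′′(0) = 0
f′′′(0) = -16
The Taylor polynomial is Σ f^(k)(0)/k! · z^k.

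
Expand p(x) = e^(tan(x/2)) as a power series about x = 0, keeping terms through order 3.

Compose series: expand the inner function first, then feed it into the outer expansion.
p(0) = 1
p′(0) = 1/2
p′′(0) = 1/4
p′′′(0) = 3/8
Dividing each by k! gives the coefficients c_0, ..., c_3.

x^3/16 + x^2/8 + x/2 + 1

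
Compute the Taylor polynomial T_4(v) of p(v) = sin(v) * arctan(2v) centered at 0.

Expand each factor separately, then convolve coefficients.
p(0) = 0
p′(0) = 0
p′′(0) = 4
p′′′(0) = 0
p^(4)(0) = -72
Then c_k = p^(k)(0)/k! gives each Taylor coefficient.

-3*v^4 + 2*v^2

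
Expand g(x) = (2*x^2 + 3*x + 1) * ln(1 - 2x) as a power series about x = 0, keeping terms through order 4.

-16*x^4 - 38*x^3/3 - 8*x^2 - 2*x

Shift and add copies of the series according to the polynomial's terms.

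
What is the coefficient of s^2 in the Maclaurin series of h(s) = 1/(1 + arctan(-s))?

Plug the Maclaurin series of the inner function into that of the outer and collect terms.

1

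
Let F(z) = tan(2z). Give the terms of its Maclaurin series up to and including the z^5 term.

64*z^5/15 + 8*z^3/3 + 2*z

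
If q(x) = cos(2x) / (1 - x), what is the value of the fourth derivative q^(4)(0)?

Take the Cauchy product of the two expansions.
The coefficient of x^4 in the expansion is -1/3, so q^(4)(0) = 4! * (-1/3) = -8.

-8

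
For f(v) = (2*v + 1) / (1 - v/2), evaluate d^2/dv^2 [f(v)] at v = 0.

5/2

Multiply each power in the prefactor through the base expansion.
The coefficient of v^2 in the expansion is 5/4, so f′′(0) = 2! * (5/4) = 5/2.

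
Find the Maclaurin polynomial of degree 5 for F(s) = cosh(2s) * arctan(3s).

Expand each factor separately, then convolve coefficients.
[s^0] = 0;  [s^1] = 3;  [s^2] = 0;  [s^3] = -3;  [s^4] = 0;  [s^5] = 163/5.

163*s^5/5 - 3*s^3 + 3*s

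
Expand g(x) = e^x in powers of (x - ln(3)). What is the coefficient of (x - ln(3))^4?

1/8

Differentiate repeatedly and evaluate at the center.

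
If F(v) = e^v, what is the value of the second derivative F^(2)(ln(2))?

The coefficient of (v - ln(2))^2 in the expansion is 1, so F′′(ln(2)) = 2! * (1) = 2.

2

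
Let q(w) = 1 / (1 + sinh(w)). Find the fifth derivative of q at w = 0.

-181

Expand as Σ (-1)^k u^k with u equal to the inner function's series.
From the series, [w^5] q = -181/120; multiply by 5! = 120 to get -181.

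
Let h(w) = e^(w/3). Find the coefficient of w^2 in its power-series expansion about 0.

Differentiate repeatedly and evaluate at the center.

1/18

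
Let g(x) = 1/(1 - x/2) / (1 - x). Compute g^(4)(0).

93/2

Multiply the two series term by term and collect like powers.
The coefficient of x^4 in the expansion is 31/16, so g^(4)(0) = 4! * (31/16) = 93/2.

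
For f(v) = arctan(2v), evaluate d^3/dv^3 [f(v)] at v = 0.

-16

Differentiate repeatedly and evaluate at the center.
The coefficient of v^3 in the expansion is -8/3, so f′′′(0) = 3! * (-8/3) = -16.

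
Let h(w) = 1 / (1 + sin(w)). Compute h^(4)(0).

Use the geometric series for the reciprocal, then substitute.
From the series, [w^4] h = 2/3; multiply by 4! = 24 to get 16.

16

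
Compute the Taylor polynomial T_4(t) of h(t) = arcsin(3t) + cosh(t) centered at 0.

Combine the two series term by term.
[t^0] = 1;  [t^1] = 3;  [t^2] = 1/2;  [t^3] = 9/2;  [t^4] = 1/24.

t^4/24 + 9*t^3/2 + t^2/2 + 3*t + 1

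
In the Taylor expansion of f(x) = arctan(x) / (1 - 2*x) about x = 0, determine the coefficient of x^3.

Multiply the numerator's expansion by the denominator's geometric series.
f(0) = 0
f′(0) = 1
f′′(0) = 4
f′′′(0) = 22
Dividing each by k! gives the coefficients c_0, ..., c_3.

11/3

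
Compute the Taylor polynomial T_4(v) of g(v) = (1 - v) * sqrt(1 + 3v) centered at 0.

-621*v^4/128 + 45*v^3/16 - 21*v^2/8 + v/2 + 1

Distribute the polynomial across the series and collect like powers.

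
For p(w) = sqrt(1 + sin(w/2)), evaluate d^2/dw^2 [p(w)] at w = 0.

-1/16

Let u equal the inner series; expand the outer function in u and truncate.
The coefficient of w^2 in the expansion is -1/32, so p′′(0) = 2! * (-1/32) = -1/16.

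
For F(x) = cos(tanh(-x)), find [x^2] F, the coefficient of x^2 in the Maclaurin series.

-1/2

Compose series: expand the inner function first, then feed it into the outer expansion.
F(0) = 1
F′(0) = 0
F′′(0) = -1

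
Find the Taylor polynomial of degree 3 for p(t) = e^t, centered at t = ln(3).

p(ln(3)) = 3
p′(ln(3)) = 3
p′′(ln(3)) = 3
p′′′(ln(3)) = 3

(t - ln(3))^3/2 + 3*(t - ln(3))^2/2 + 3*(t - ln(3)) + 3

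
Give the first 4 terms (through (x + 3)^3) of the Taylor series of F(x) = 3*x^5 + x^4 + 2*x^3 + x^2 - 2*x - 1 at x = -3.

260*(x + 3)^3 - 773*(x + 3)^2 + 1153*(x + 3) - 688

Differentiate repeatedly and evaluate at the center.
F(-3) = -688
F′(-3) = 1153
F′′(-3) = -1546
F′′′(-3) = 1560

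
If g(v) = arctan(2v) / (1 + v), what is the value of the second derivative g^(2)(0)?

Take the Cauchy product of the two expansions.
The coefficient of v^2 in the expansion is -2, so g′′(0) = 2! * (-2) = -4.

-4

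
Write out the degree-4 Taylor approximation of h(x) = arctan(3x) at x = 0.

Apply the Taylor formula c_k = f^(k)(a)/k!.
h(0) = 0
h′(0) = 3
h′′(0) = 0
h′′′(0) = -54
h^(4)(0) = 0

-9*x^3 + 3*x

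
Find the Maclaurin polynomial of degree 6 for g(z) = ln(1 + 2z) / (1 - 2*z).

592*z^6/15 + 376*z^5/15 + 28*z^4/3 + 20*z^3/3 + 2*z^2 + 2*z

Expand 1/(denominator) as a geometric series and multiply by the numerator's series.
[z^0] = 0;  [z^1] = 2;  [z^2] = 2;  [z^3] = 20/3;  [z^4] = 28/3;  [z^5] = 376/15;  [z^6] = 592/15.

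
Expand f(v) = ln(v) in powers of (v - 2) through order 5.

(v - 2)^5/160 - (v - 2)^4/64 + (v - 2)^3/24 - (v - 2)^2/8 + (v - 2)/2 + ln(2)

f(2) = ln(2)
f′(2) = 1/2
f′′(2) = -1/4
f′′′(2) = 1/4
f^(4)(2) = -3/8
f^(5)(2) = 3/4
Then c_k = f^(k)(2)/k! gives each Taylor coefficient.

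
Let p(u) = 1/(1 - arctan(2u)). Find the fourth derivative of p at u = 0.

Substitute the inner expansion into the outer series and collect powers.
The coefficient of u^4 in the expansion is 16/3, so p^(4)(0) = 4! * (16/3) = 128.

128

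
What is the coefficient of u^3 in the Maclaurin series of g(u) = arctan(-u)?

Use the known series and substitute for the argument.
g(0) = 0
g′(0) = -1
g′′(0) = 0
g′′′(0) = 2

1/3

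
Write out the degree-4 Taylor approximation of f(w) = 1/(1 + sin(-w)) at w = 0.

2*w^4/3 + 5*w^3/6 + w^2 + w + 1

Let u equal the inner series; expand the outer function in u and truncate.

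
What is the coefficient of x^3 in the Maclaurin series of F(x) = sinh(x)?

1/6

F(0) = 0
F′(0) = 1
F′′(0) = 0
F′′′(0) = 1
Dividing each by k! gives the coefficients c_0, ..., c_3.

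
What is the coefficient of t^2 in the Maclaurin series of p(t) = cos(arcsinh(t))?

-1/2

Plug the Maclaurin series of the inner function into that of the outer and collect terms.
[t^0] = 1;  [t^1] = 0;  [t^2] = -1/2.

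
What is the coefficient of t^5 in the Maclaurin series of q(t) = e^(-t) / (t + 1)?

Use 1/(1 - r) = Σ r^k on the denominator, then take the Cauchy product.
[t^0] = 1;  [t^1] = -2;  [t^2] = 5/2;  [t^3] = -8/3;  [t^4] = 65/24;  [t^5] = -163/60.
So c_5 = q^(5)(0)/5! = -163/60.

-163/60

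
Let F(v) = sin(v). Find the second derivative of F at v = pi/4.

-sqrt(2)/2

The coefficient of (v - pi/4)^2 in the expansion is -sqrt(2)/4, so F′′(pi/4) = 2! * (-sqrt(2)/4) = -sqrt(2)/2.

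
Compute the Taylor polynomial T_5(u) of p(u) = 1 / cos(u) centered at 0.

Invert the denominator's series and multiply.
[u^0] = 1;  [u^1] = 0;  [u^2] = 1/2;  [u^3] = 0;  [u^4] = 5/24;  [u^5] = 0.

5*u^4/24 + u^2/2 + 1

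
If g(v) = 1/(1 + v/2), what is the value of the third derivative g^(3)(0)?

The coefficient of v^3 in the expansion is -1/8, so g′′′(0) = 3! * (-1/8) = -3/4.

-3/4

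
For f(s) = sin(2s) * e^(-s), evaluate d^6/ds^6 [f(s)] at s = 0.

-44

Expand each factor separately, then convolve coefficients.
From the series, [s^6] f = -11/180; multiply by 6! = 720 to get -44.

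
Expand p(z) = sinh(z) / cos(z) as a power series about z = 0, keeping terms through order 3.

Write the quotient as an unknown series and match coefficients against numerator = denominator · series.
p(0) = 0
p′(0) = 1
p′′(0) = 0
p′′′(0) = 4
Then c_k = p^(k)(0)/k! gives each Taylor coefficient.

2*z^3/3 + z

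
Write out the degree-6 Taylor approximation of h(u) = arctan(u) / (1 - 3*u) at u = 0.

1173*u^6/5 + 391*u^5/5 + 26*u^4 + 26*u^3/3 + 3*u^2 + u

Multiply the numerator's expansion by the denominator's geometric series.
h(0) = 0
h′(0) = 1
h′′(0) = 6
h′′′(0) = 52
h^(4)(0) = 624
h^(5)(0) = 9384
h^(6)(0) = 168912
Then c_k = h^(k)(0)/k! gives each Taylor coefficient.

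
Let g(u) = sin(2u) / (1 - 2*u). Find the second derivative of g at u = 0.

8

Expand 1/(denominator) as a geometric series and multiply by the numerator's series.
From the series, [u^2] g = 4; multiply by 2! = 2 to get 8.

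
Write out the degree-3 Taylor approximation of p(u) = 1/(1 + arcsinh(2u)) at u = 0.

-20*u^3/3 + 4*u^2 - 2*u + 1

Compose series: expand the inner function first, then feed it into the outer expansion.
p(0) = 1
p′(0) = -2
p′′(0) = 8
p′′′(0) = -40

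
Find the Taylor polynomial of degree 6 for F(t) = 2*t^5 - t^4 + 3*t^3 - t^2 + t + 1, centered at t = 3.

2*(t - 3)^5 + 29*(t - 3)^4 + 171*(t - 3)^3 + 512*(t - 3)^2 + 778*(t - 3) + 481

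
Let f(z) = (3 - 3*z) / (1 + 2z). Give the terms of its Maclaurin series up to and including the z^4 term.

72*z^4 - 36*z^3 + 18*z^2 - 9*z + 3

Distribute the polynomial across the series and collect like powers.
f(0) = 3
f′(0) = -9
f′′(0) = 36
f′′′(0) = -216
f^(4)(0) = 1728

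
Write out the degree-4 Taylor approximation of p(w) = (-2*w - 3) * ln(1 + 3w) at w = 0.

171*w^4/4 - 18*w^3 + 15*w^2/2 - 9*w

Shift and add copies of the series according to the polynomial's terms.
p(0) = 0
p′(0) = -9
p′′(0) = 15
p′′′(0) = -108
p^(4)(0) = 1026
Then c_k = p^(k)(0)/k! gives each Taylor coefficient.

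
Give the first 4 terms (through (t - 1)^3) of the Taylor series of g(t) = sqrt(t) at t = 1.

g(1) = 1
g′(1) = 1/2
g′′(1) = -1/4
g′′′(1) = 3/8
Then c_k = g^(k)(1)/k! gives each Taylor coefficient.

(t - 1)^3/16 - (t - 1)^2/8 + (t - 1)/2 + 1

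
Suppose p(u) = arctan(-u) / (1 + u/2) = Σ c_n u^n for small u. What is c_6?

Take the Cauchy product of the two expansions.
[u^0] = 0;  [u^1] = -1;  [u^2] = 1/2;  [u^3] = 1/12;  [u^4] = -1/24;  [u^5] = -43/240;  [u^6] = 43/480.
So c_6 = p^(6)(0)/6! = 43/480.

43/480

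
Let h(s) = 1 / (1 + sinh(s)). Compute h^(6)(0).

Use the geometric series for the reciprocal, then substitute.
From the series, [s^6] h = 77/45; multiply by 6! = 720 to get 1232.

1232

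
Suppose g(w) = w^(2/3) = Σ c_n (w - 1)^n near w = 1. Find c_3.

4/81

Differentiate repeatedly and evaluate at the center.
g(1) = 1
g′(1) = 2/3
g′′(1) = -2/9
g′′′(1) = 8/27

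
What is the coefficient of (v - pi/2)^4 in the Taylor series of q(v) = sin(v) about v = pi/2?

1/24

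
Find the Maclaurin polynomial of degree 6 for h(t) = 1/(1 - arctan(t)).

Plug the Maclaurin series of the inner function into that of the outer and collect terms.

8*t^6/45 + t^5/5 + t^4/3 + 2*t^3/3 + t^2 + t + 1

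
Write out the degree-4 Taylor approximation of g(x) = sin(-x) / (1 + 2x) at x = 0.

23*x^4/3 - 23*x^3/6 + 2*x^2 - x

Take the Cauchy product of the two expansions.
[x^0] = 0;  [x^1] = -1;  [x^2] = 2;  [x^3] = -23/6;  [x^4] = 23/3.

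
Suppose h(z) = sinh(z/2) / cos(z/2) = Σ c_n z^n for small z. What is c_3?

Divide the numerator series by the denominator series (power-series long division).

1/12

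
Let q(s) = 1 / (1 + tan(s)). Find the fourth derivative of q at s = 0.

Use the geometric series for the reciprocal, then substitute.
The coefficient of s^4 in the expansion is 5/3, so q^(4)(0) = 4! * (5/3) = 40.

40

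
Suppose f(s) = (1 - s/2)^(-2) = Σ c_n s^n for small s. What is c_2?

Use the known series and substitute for the argument.
[s^0] = 1;  [s^1] = 1;  [s^2] = 3/4.

3/4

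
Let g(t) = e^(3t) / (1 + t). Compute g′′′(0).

Write out both Maclaurin series and multiply, keeping only the needed powers.
The coefficient of t^3 in the expansion is 2, so g′′′(0) = 3! * (2) = 12.

12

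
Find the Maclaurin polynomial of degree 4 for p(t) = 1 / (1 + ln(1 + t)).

11*t^4/3 - 7*t^3/3 + 3*t^2/2 - t + 1

Expand as Σ (-1)^k u^k with u equal to the inner function's series.
p(0) = 1
p′(0) = -1
p′′(0) = 3
p′′′(0) = -14
p^(4)(0) = 88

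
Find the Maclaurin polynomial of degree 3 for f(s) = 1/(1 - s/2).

f(0) = 1
f′(0) = 1/2
f′′(0) = 1/2
f′′′(0) = 3/4
Then c_k = f^(k)(0)/k! gives each Taylor coefficient.

s^3/8 + s^2/4 + s/2 + 1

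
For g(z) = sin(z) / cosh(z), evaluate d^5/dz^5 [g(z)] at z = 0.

Write the quotient as an unknown series and match coefficients against numerator = denominator · series.
The coefficient of z^5 in the expansion is 3/10, so g^(5)(0) = 5! * (3/10) = 36.

36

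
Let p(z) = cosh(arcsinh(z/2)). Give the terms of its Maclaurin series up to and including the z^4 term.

Compose series: expand the inner function first, then feed it into the outer expansion.
[z^0] = 1;  [z^1] = 0;  [z^2] = 1/8;  [z^3] = 0;  [z^4] = -1/128.

-z^4/128 + z^2/8 + 1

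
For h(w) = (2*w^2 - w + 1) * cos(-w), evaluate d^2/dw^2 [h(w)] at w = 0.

Shift and add copies of the series according to the polynomial's terms.
From the series, [w^2] h = 3/2; multiply by 2! = 2 to get 3.

3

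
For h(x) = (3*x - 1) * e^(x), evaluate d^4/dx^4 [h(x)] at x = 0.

Shift and add copies of the series according to the polynomial's terms.
The coefficient of x^4 in the expansion is 11/24, so h^(4)(0) = 4! * (11/24) = 11.

11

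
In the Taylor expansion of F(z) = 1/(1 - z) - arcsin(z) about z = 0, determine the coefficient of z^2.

Expand each term separately and add.
F(0) = 1
F′(0) = 0
F′′(0) = 2
Dividing each by k! gives the coefficients c_0, ..., c_2.

1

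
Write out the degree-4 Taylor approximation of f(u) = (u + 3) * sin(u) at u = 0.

-u^4/6 - u^3/2 + u^2 + 3*u

Shift and add copies of the series according to the polynomial's terms.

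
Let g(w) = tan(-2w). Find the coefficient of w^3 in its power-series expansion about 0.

Compute the successive derivatives at the expansion point and divide by k!.

-8/3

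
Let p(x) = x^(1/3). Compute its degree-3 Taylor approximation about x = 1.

Use the known series and substitute for the argument.
p(1) = 1
p′(1) = 1/3
p′′(1) = -2/9
p′′′(1) = 10/27
Dividing each by k! gives the coefficients c_0, ..., c_3.

5*(x - 1)^3/81 - (x - 1)^2/9 + (x - 1)/3 + 1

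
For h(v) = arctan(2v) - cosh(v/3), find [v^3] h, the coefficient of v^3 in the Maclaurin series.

-8/3

Add the two expansions coefficient-wise.
h(0) = -1
h′(0) = 2
h′′(0) = -1/9
h′′′(0) = -16
Dividing each by k! gives the coefficients c_0, ..., c_3.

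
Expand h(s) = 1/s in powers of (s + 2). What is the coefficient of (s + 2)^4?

-1/32

h(-2) = -1/2
h′(-2) = -1/4
h′′(-2) = -1/4
h′′′(-2) = -3/8
h^(4)(-2) = -3/4
So c_4 = h^(4)(-2)/4! = -1/32.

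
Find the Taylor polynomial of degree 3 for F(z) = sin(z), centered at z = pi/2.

Use the known series and substitute for the argument.
[(z - pi/2)^0] = 1;  [(z - pi/2)^1] = 0;  [(z - pi/2)^2] = -1/2;  [(z - pi/2)^3] = 0.

1 - (z - pi/2)^2/2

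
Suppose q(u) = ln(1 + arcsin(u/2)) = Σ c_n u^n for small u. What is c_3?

1/16

Let u equal the inner series; expand the outer function in u and truncate.
q(0) = 0
q′(0) = 1/2
q′′(0) = -1/4
q′′′(0) = 3/8
Then c_k = q^(k)(0)/k! gives each Taylor coefficient.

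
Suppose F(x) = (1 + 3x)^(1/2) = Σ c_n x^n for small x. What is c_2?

F(0) = 1
F′(0) = 3/2
F′′(0) = -9/4
So c_2 = F′′(0)/2! = -9/8.

-9/8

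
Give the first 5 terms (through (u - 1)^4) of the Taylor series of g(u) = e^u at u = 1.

e*(u - 1)^4/24 + e*(u - 1)^3/6 + e*(u - 1)^2/2 + e*(u - 1) + e

Use the known series and substitute for the argument.
g(1) = e
g′(1) = e
g′′(1) = e
g′′′(1) = e
g^(4)(1) = e
The Taylor polynomial is Σ g^(k)(1)/k! · (u - 1)^k.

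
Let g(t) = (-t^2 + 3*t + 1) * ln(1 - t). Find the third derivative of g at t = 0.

Multiply each power in the prefactor through the base expansion.
From the series, [t^3] g = -5/6; multiply by 3! = 6 to get -5.

-5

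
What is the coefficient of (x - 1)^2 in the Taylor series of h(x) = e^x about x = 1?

e/2

Compute the successive derivatives at the expansion point and divide by k!.
[(x - 1)^0] = e;  [(x - 1)^1] = e;  [(x - 1)^2] = e/2.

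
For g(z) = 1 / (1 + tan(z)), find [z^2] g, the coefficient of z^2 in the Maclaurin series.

1

Write 1/(1+u) = 1 - u + u^2 - u^3 + ... and substitute the series for u.
g(0) = 1
g′(0) = -1
g′′(0) = 2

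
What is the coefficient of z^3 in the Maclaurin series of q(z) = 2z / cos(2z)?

Invert the denominator's series and multiply.
q(0) = 0
q′(0) = 2
q′′(0) = 0
q′′′(0) = 24

4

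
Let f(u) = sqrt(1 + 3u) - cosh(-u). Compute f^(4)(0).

Combine the two series term by term.
The coefficient of u^4 in the expansion is -1231/384, so f^(4)(0) = 4! * (-1231/384) = -1231/16.

-1231/16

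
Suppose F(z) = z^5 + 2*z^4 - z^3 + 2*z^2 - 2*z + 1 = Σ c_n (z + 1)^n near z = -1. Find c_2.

7

F(-1) = 7
F′(-1) = -12
F′′(-1) = 14
The Taylor polynomial is Σ F^(k)(-1)/k! · (z + 1)^k.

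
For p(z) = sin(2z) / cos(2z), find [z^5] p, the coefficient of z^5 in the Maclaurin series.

64/15

Write the quotient as an unknown series and match coefficients against numerator = denominator · series.
p(0) = 0
p′(0) = 2
p′′(0) = 0
p′′′(0) = 16
p^(4)(0) = 0
p^(5)(0) = 512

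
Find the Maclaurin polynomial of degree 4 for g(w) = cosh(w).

Compute the successive derivatives at the expansion point and divide by k!.
[w^0] = 1;  [w^1] = 0;  [w^2] = 1/2;  [w^3] = 0;  [w^4] = 1/24.

w^4/24 + w^2/2 + 1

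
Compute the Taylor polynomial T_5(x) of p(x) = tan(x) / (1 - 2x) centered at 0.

Multiply the two series term by term and collect like powers.
p(0) = 0
p′(0) = 1
p′′(0) = 4
p′′′(0) = 26
p^(4)(0) = 208
p^(5)(0) = 2096

262*x^5/15 + 26*x^4/3 + 13*x^3/3 + 2*x^2 + x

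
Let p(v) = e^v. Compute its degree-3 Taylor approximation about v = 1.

Compute the successive derivatives at the expansion point and divide by k!.

e*(v - 1)^3/6 + e*(v - 1)^2/2 + e*(v - 1) + e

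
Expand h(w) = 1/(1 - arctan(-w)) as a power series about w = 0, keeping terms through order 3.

Plug the Maclaurin series of the inner function into that of the outer and collect terms.
h(0) = 1
h′(0) = -1
h′′(0) = 2
h′′′(0) = -4
Then c_k = h^(k)(0)/k! gives each Taylor coefficient.

-2*w^3/3 + w^2 - w + 1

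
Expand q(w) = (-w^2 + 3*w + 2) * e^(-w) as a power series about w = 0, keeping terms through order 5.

11*w^5/40 - 11*w^4/12 + 13*w^3/6 - 3*w^2 + w + 2

Shift and add copies of the series according to the polynomial's terms.
q(0) = 2
q′(0) = 1
q′′(0) = -6
q′′′(0) = 13
q^(4)(0) = -22
q^(5)(0) = 33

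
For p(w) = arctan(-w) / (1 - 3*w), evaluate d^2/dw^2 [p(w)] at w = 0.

-6

Multiply the numerator's expansion by the denominator's geometric series.
From the series, [w^2] p = -3; multiply by 2! = 2 to get -6.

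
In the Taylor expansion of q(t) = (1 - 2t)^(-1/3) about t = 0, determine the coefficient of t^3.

112/81

[t^0] = 1;  [t^1] = 2/3;  [t^2] = 8/9;  [t^3] = 112/81.
So c_3 = q′′′(0)/3! = 112/81.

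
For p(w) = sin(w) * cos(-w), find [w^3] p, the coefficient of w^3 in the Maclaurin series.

Take the Cauchy product of the two expansions.
p(0) = 0
p′(0) = 1
p′′(0) = 0
p′′′(0) = -4

-2/3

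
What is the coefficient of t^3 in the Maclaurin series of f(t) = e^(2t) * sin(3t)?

3/2

Take the Cauchy product of the two expansions.
f(0) = 0
f′(0) = 3
f′′(0) = 12
f′′′(0) = 9
Then c_k = f^(k)(0)/k! gives each Taylor coefficient.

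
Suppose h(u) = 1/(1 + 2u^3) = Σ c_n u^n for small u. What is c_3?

-2

h(0) = 1
h′(0) = 0
h′′(0) = 0
h′′′(0) = -12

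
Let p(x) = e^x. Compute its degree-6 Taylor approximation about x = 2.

(x - 2)^6*e^(2)/720 + (x - 2)^5*e^(2)/120 + (x - 2)^4*e^(2)/24 + (x - 2)^3*e^(2)/6 + (x - 2)^2*e^(2)/2 + (x - 2)*e^(2) + e^(2)

[(x - 2)^0] = e^(2);  [(x - 2)^1] = e^(2);  [(x - 2)^2] = e^(2)/2;  [(x - 2)^3] = e^(2)/6;  [(x - 2)^4] = e^(2)/24;  [(x - 2)^5] = e^(2)/120;  [(x - 2)^6] = e^(2)/720.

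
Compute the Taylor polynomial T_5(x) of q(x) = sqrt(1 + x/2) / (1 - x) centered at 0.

10035*x^5/8192 + 2507*x^4/2048 + 157*x^3/128 + 39*x^2/32 + 5*x/4 + 1

Expand each factor separately, then convolve coefficients.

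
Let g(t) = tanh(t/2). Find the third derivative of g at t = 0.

-1/4

From the series, [t^3] g = -1/24; multiply by 3! = 6 to get -1/4.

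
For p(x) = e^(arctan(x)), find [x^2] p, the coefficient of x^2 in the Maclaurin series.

Substitute the inner expansion into the outer series and collect powers.
p(0) = 1
p′(0) = 1
p′′(0) = 1
So c_2 = p′′(0)/2! = 1/2.

1/2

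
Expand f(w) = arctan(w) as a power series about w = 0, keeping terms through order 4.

-w^3/3 + w

f(0) = 0
f′(0) = 1
f′′(0) = 0
f′′′(0) = -2
f^(4)(0) = 0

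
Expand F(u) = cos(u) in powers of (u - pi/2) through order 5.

Apply the Taylor formula c_k = f^(k)(a)/k!.
[(u - pi/2)^0] = 0;  [(u - pi/2)^1] = -1;  [(u - pi/2)^2] = 0;  [(u - pi/2)^3] = 1/6;  [(u - pi/2)^4] = 0;  [(u - pi/2)^5] = -1/120.

-(u - pi/2)^5/120 + (u - pi/2)^3/6 - (u - pi/2)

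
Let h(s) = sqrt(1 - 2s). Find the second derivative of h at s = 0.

From the series, [s^2] h = -1/2; multiply by 2! = 2 to get -1.

-1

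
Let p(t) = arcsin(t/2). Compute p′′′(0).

From the series, [t^3] p = 1/48; multiply by 3! = 6 to get 1/8.

1/8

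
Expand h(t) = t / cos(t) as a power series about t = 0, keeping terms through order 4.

t^3/2 + t

Write the quotient as an unknown series and match coefficients against numerator = denominator · series.
[t^0] = 0;  [t^1] = 1;  [t^2] = 0;  [t^3] = 1/2;  [t^4] = 0.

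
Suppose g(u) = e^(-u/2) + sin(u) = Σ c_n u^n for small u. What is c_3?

Combine the two series term by term.
g(0) = 1
g′(0) = 1/2
g′′(0) = 1/4
g′′′(0) = -9/8

-3/16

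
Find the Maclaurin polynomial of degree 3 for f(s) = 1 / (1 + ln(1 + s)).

Use the geometric series for the reciprocal, then substitute.

-7*s^3/3 + 3*s^2/2 - s + 1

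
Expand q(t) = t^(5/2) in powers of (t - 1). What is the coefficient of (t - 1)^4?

-5/128

[(t - 1)^0] = 1;  [(t - 1)^1] = 5/2;  [(t - 1)^2] = 15/8;  [(t - 1)^3] = 5/16;  [(t - 1)^4] = -5/128.
So c_4 = q^(4)(1)/4! = -5/128.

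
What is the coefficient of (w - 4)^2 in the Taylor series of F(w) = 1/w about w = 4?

Compute the successive derivatives at the expansion point and divide by k!.
F(4) = 1/4
F′(4) = -1/16
F′′(4) = 1/32

1/64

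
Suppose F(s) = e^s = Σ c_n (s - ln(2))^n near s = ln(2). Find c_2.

F(ln(2)) = 2
F′(ln(2)) = 2
F′′(ln(2)) = 2

1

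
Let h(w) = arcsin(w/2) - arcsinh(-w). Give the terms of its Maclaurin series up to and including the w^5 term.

99*w^5/1280 - 7*w^3/48 + 3*w/2

Combine the two series term by term.
h(0) = 0
h′(0) = 3/2
h′′(0) = 0
h′′′(0) = -7/8
h^(4)(0) = 0
h^(5)(0) = 297/32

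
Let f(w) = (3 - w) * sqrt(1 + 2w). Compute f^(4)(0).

-57

Multiply each power in the prefactor through the base expansion.
The coefficient of w^4 in the expansion is -19/8, so f^(4)(0) = 4! * (-19/8) = -57.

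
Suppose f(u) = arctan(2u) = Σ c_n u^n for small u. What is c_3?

-8/3

Compute the successive derivatives at the expansion point and divide by k!.
f(0) = 0
f′(0) = 2
f′′(0) = 0
f′′′(0) = -16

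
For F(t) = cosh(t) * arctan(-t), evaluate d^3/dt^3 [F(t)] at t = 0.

Expand each factor separately, then convolve coefficients.
The coefficient of t^3 in the expansion is -1/6, so F′′′(0) = 3! * (-1/6) = -1.

-1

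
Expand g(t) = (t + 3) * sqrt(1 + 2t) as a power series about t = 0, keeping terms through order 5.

Shift and add copies of the series according to the polynomial's terms.
[t^0] = 3;  [t^1] = 4;  [t^2] = -1/2;  [t^3] = 1;  [t^4] = -11/8;  [t^5] = 2.

2*t^5 - 11*t^4/8 + t^3 - t^2/2 + 4*t + 3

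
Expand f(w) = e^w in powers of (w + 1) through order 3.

(w + 1)^3*e^(-1)/6 + (w + 1)^2*e^(-1)/2 + (w + 1)*e^(-1) + e^(-1)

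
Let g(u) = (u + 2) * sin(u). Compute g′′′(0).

-2

Multiply each power in the prefactor through the base expansion.
From the series, [u^3] g = -1/3; multiply by 3! = 6 to get -2.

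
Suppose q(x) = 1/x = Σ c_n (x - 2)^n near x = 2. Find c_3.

Apply the Taylor formula c_k = f^(k)(a)/k!.
q(2) = 1/2
q′(2) = -1/4
q′′(2) = 1/4
q′′′(2) = -3/8

-1/16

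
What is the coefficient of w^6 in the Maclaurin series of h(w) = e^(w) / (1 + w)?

Expand each factor separately, then convolve coefficients.
h(0) = 1
h′(0) = 0
h′′(0) = 1
h′′′(0) = -2
h^(4)(0) = 9
h^(5)(0) = -44
h^(6)(0) = 265
So c_6 = h^(6)(0)/6! = 53/144.

53/144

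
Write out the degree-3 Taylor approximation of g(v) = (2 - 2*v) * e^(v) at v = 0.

Distribute the polynomial across the series and collect like powers.
[v^0] = 2;  [v^1] = 0;  [v^2] = -1;  [v^3] = -2/3.

-2*v^3/3 - v^2 + 2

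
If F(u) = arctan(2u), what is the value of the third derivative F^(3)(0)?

-16

From the series, [u^3] F = -8/3; multiply by 3! = 6 to get -16.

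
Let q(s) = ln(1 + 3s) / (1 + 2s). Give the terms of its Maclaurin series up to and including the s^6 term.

Multiply the two series term by term and collect like powers.

-5397*s^6/10 + 2091*s^5/10 - 321*s^4/4 + 30*s^3 - 21*s^2/2 + 3*s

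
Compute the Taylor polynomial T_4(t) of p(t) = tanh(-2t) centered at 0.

8*t^3/3 - 2*t

p(0) = 0
p′(0) = -2
p′′(0) = 0
p′′′(0) = 16
p^(4)(0) = 0
Then c_k = p^(k)(0)/k! gives each Taylor coefficient.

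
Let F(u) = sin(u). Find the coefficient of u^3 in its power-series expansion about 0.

-1/6

Differentiate repeatedly and evaluate at the center.
F(0) = 0
F′(0) = 1
F′′(0) = 0
F′′′(0) = -1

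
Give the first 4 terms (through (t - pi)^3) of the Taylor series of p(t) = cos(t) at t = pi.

(t - pi)^2/2 - 1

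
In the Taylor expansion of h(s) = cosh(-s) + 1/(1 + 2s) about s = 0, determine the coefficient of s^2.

9/2

Expand each term separately and add.
h(0) = 2
h′(0) = -2
h′′(0) = 9
Dividing each by k! gives the coefficients c_0, ..., c_2.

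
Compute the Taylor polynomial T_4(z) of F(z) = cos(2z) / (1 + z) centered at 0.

Write out both Maclaurin series and multiply, keeping only the needed powers.
F(0) = 1
F′(0) = -1
F′′(0) = -2
F′′′(0) = 6
F^(4)(0) = -8
Then c_k = F^(k)(0)/k! gives each Taylor coefficient.

-z^4/3 + z^3 - z^2 - z + 1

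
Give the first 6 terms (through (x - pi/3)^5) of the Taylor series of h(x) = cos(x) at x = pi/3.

-sqrt(3)*(x - pi/3)^5/240 + (x - pi/3)^4/48 + sqrt(3)*(x - pi/3)^3/12 - (x - pi/3)^2/4 - sqrt(3)*(x - pi/3)/2 + 1/2

[(x - pi/3)^0] = 1/2;  [(x - pi/3)^1] = -sqrt(3)/2;  [(x - pi/3)^2] = -1/4;  [(x - pi/3)^3] = sqrt(3)/12;  [(x - pi/3)^4] = 1/48;  [(x - pi/3)^5] = -sqrt(3)/240.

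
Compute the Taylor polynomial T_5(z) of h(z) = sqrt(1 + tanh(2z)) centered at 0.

Let u equal the inner series; expand the outer function in u and truncate.
h(0) = 1
h′(0) = 1
h′′(0) = -1
h′′′(0) = -5
h^(4)(0) = 17
h^(5)(0) = 121

121*z^5/120 + 17*z^4/24 - 5*z^3/6 - z^2/2 + z + 1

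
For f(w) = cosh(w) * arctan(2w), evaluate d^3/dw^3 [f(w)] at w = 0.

-10

Expand each factor separately, then convolve coefficients.
The coefficient of w^3 in the expansion is -5/3, so f′′′(0) = 3! * (-5/3) = -10.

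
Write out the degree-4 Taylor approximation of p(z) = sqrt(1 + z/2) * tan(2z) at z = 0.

131*z^4/192 + 125*z^3/48 + z^2/2 + 2*z

Expand each factor separately, then convolve coefficients.
p(0) = 0
p′(0) = 2
p′′(0) = 1
p′′′(0) = 125/8
p^(4)(0) = 131/8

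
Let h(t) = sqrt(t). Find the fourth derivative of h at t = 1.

Compute the successive derivatives at the expansion point and divide by k!.
From the series, [(t - 1)^4] h = -5/128; multiply by 4! = 24 to get -15/16.

-15/16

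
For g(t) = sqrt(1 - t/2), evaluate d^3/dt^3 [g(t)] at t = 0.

-3/64

The coefficient of t^3 in the expansion is -1/128, so g′′′(0) = 3! * (-1/128) = -3/64.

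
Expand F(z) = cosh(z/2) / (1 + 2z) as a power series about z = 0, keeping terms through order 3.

-33*z^3/4 + 33*z^2/8 - 2*z + 1

Multiply the two series term by term and collect like powers.
[z^0] = 1;  [z^1] = -2;  [z^2] = 33/8;  [z^3] = -33/4.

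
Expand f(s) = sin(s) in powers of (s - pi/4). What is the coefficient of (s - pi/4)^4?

sqrt(2)/48

Compute the successive derivatives at the expansion point and divide by k!.
[(s - pi/4)^0] = sqrt(2)/2;  [(s - pi/4)^1] = sqrt(2)/2;  [(s - pi/4)^2] = -sqrt(2)/4;  [(s - pi/4)^3] = -sqrt(2)/12;  [(s - pi/4)^4] = sqrt(2)/48.
So c_4 = f^(4)(pi/4)/4! = sqrt(2)/48.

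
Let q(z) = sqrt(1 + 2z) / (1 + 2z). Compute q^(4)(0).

Take the Cauchy product of the two expansions.
The coefficient of z^4 in the expansion is 35/8, so q^(4)(0) = 4! * (35/8) = 105.

105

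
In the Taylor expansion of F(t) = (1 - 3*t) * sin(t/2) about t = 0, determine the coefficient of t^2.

Distribute the polynomial across the series and collect like powers.
F(0) = 0
F′(0) = 1/2
F′′(0) = -3

-3/2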